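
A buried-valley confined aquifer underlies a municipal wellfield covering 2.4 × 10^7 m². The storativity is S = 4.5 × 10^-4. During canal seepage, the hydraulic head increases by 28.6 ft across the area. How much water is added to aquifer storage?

ΔV ≈ 94100 m³

Δh = 28.6 ft = 8.717 m
ΔV = S × A × Δh = 4.5 × 10^-4 × 2.4 × 10^7 m² × 8.717 m = 94150 m³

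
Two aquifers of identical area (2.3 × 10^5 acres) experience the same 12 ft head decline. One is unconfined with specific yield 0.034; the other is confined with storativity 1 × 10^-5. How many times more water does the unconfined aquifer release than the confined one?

ΔV_u / ΔV_c ≈ 3400

A = 2.3 × 10^5 acres = 9.308 × 10^8 m²
Δh = 12 ft = 3.658 m
Unconfined: ΔV_u = Sy × A × Δh = 0.034 × 9.308 × 10^8 × 3.658 = 1.157 × 10^8 m³
Confined: ΔV_c = S × A × Δh = 1 × 10^-5 × 9.308 × 10^8 × 3.658 = 34040 m³
Ratio = ΔV_u / ΔV_c = Sy / S = 0.034 / 1 × 10^-5 = 3400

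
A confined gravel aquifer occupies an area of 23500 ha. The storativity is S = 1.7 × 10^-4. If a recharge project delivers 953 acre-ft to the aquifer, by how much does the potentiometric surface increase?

Δh ≈ 29.4 m

A = 23500 ha = 2.35 × 10^8 m²
ΔV = 953 acre-ft = 1.176 × 10^6 m³
Δh = ΔV / (S × A) = 1.176 × 10^6 m³ / (1.7 × 10^-4 × 2.35 × 10^8 m²) = 29.42 m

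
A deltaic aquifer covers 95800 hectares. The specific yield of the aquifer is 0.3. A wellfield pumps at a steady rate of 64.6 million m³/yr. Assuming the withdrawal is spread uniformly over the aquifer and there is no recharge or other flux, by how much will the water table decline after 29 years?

A = 95800 hectares = 9.58 × 10^8 m²
Q = 64.6 million m³/yr = 1.77 × 10^5 m³/d
t = 29 years = 10580 d
ΔV = Q × t = 1.77 × 10^5 m³/d × 10580 d = 1.873 × 10^9 m³
Δh = ΔV / (Sy × A) = 1.873 × 10^9 / (0.3 × 9.58 × 10^8) = 6.518 m

Δh ≈ 6.52 m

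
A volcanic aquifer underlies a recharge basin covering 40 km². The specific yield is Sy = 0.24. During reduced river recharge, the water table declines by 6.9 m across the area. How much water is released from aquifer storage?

A = 40 km² = 4 × 10^7 m²
ΔV = Sy × A × Δh = 0.24 × 4 × 10^7 m² × 6.9 m = 6.624 × 10^7 m³

ΔV ≈ 6.62 × 10^7 m³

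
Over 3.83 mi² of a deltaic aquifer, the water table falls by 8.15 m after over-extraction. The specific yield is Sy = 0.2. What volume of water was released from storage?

A = 3.83 mi² = 9.92 × 10^6 m²
ΔV = Sy × A × Δh = 0.2 × 9.92 × 10^6 m² × 8.15 m = 1.617 × 10^7 m³

ΔV ≈ 1.62 × 10^7 m³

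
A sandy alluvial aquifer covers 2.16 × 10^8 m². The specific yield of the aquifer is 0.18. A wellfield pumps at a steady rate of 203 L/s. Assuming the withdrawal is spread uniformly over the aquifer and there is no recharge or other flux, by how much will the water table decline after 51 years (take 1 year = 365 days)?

Q = 203 L/s = 17540 m³/d
t = 51 years = 18620 d
ΔV = Q × t = 17540 m³/d × 18620 d = 3.265 × 10^8 m³
Δh = ΔV / (Sy × A) = 3.265 × 10^8 / (0.18 × 2.16 × 10^8) = 8.397 m

Δh ≈ 8.4 m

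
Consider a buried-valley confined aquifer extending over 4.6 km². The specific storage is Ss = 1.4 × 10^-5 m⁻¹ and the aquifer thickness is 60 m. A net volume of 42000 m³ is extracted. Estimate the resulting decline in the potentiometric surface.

S = Ss × b = 1.4 × 10^-5 m⁻¹ × 60 m = 8.4 × 10^-4
A = 4.6 km² = 4.6 × 10^6 m²
Δh = ΔV / (S × A) = 42000 m³ / (8.4 × 10^-4 × 4.6 × 10^6 m²) = 10.87 m

Δh ≈ 10.9 m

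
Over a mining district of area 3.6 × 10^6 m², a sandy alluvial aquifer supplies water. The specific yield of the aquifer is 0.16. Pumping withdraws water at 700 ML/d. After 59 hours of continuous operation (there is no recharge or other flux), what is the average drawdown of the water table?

Δh ≈ 2.99 m

Q = 700 ML/d = 7 × 10^5 m³/d
t = 59 hours = 2.458 d
ΔV = Q × t = 7 × 10^5 m³/d × 2.458 d = 1.721 × 10^6 m³
Δh = ΔV / (Sy × A) = 1.721 × 10^6 / (0.16 × 3.6 × 10^6) = 2.988 m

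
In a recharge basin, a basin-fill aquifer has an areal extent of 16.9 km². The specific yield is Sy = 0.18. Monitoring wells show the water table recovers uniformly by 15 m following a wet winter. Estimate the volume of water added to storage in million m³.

ΔV ≈ 45.6 million m³

A = 16.9 km² = 1.69 × 10^7 m²
ΔV = Sy × A × Δh = 0.18 × 1.69 × 10^7 m² × 15 m = 4.563 × 10^7 m³
ΔV = 4.563 × 10^7 m³ = 45.63 million m³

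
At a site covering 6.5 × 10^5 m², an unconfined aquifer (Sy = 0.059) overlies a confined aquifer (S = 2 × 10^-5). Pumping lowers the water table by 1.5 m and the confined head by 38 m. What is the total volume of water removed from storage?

ΔV ≈ 58000 m³

Unconfined: ΔV_u = Sy × A × Δh_u = 0.059 × 6.5 × 10^5 × 1.5 = 57520 m³
Confined: ΔV_c = S × A × Δh_c = 2 × 10^-5 × 6.5 × 10^5 × 38 = 494 m³
Total ΔV = 57520 + 494 = 58020 m³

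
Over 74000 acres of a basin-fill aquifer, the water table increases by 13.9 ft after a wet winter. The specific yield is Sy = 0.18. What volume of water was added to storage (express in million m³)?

A = 74000 acres = 2.995 × 10^8 m²
Δh = 13.9 ft = 4.237 m
ΔV = Sy × A × Δh = 0.18 × 2.995 × 10^8 m² × 4.237 m = 2.284 × 10^8 m³
ΔV = 2.284 × 10^8 m³ = 228.4 million m³

ΔV ≈ 228 million m³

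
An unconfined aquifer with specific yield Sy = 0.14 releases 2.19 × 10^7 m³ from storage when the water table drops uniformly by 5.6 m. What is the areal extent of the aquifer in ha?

A = ΔV / (Sy × Δh) = 2.19 × 10^7 / (0.14 × 5.6) = 2.793 × 10^7 m²
A = 2.793 × 10^7 m² = 2793 ha

A ≈ 2790 ha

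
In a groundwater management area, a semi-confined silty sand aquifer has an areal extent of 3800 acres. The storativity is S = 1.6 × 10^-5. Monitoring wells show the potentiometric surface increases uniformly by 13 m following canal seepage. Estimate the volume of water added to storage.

A = 3800 acres = 1.538 × 10^7 m²
ΔV = S × A × Δh = 1.6 × 10^-5 × 1.538 × 10^7 m² × 13 m = 3199 m³

ΔV ≈ 3200 m³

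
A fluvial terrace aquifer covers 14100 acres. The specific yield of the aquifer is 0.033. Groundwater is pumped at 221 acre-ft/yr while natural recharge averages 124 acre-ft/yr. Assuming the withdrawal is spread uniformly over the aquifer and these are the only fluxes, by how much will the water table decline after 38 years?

Δh ≈ 2.41 m

A = 14100 acres = 5.706 × 10^7 m²
Net abstraction = 221 − 124 = 97 acre-ft/yr
Q_net = 97 acre-ft/yr = 327.8 m³/d
t = 38 years = 13870 d
ΔV = Q × t = 327.8 m³/d × 13870 d = 4.547 × 10^6 m³
Δh = ΔV / (Sy × A) = 4.547 × 10^6 / (0.033 × 5.706 × 10^7) = 2.415 m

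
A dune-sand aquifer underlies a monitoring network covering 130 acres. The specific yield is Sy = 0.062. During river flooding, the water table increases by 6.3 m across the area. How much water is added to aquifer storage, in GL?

ΔV ≈ 0.205 GL

A = 130 acres = 5.261 × 10^5 m²
ΔV = Sy × A × Δh = 0.062 × 5.261 × 10^5 m² × 6.3 m = 2.055 × 10^5 m³
ΔV = 2.055 × 10^5 m³ = 0.2055 GL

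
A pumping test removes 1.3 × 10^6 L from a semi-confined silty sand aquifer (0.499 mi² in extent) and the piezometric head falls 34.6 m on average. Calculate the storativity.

A = 0.499 mi² = 1.292 × 10^6 m²
ΔV = 1.3 × 10^6 L = 1300 m³
S = ΔV / (A × Δh) = 1300 m³ / (1.292 × 10^6 m² × 34.6 m) = 2.907 × 10^-5

S ≈ 2.9 × 10^-5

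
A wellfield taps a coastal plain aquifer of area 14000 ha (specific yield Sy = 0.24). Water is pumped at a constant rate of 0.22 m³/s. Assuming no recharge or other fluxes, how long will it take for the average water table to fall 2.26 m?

A = 14000 ha = 1.4 × 10^8 m²
ΔV = Sy × A × Δh = 0.24 × 1.4 × 10^8 × 2.26 = 7.594 × 10^7 m³
Q = 0.22 m³/s = 19010 m³/d
t = ΔV / Q = 7.594 × 10^7 m³ / 19010 m³/d = 3995 d

t ≈ 3990 days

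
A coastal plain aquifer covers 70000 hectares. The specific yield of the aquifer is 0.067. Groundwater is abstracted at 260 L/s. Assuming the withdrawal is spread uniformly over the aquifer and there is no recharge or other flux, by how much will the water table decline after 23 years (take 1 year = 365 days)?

Δh ≈ 4.02 m

A = 70000 hectares = 7 × 10^8 m²
Q = 260 L/s = 22460 m³/d
t = 23 years = 8395 d
ΔV = Q × t = 22460 m³/d × 8395 d = 1.886 × 10^8 m³
Δh = ΔV / (Sy × A) = 1.886 × 10^8 / (0.067 × 7 × 10^8) = 4.021 m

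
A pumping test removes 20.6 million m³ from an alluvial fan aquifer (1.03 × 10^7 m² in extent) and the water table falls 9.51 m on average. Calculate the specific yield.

Sy ≈ 0.21

ΔV = 20.6 million m³ = 2.06 × 10^7 m³
Sy = ΔV / (A × Δh) = 2.06 × 10^7 m³ / (1.03 × 10^7 m² × 9.51 m) = 0.2103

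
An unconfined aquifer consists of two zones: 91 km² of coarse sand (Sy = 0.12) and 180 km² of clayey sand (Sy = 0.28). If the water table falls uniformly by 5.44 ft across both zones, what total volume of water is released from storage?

A₁ = 91 km² = 9.1 × 10^7 m²; A₂ = 180 km² = 1.8 × 10^8 m²
Δh = 5.44 ft = 1.658 m
ΔV₁ = 0.12 × 9.1 × 10^7 × 1.658 = 1.811 × 10^7 m³
ΔV₂ = 0.28 × 1.8 × 10^8 × 1.658 = 8.357 × 10^7 m³
ΔV = ΔV₁ + ΔV₂ = 1.017 × 10^8 m³

ΔV ≈ 1.02 × 10^8 m³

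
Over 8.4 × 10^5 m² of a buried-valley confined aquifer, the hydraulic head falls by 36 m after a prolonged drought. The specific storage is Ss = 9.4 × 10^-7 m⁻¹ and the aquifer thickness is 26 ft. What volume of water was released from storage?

ΔV ≈ 225 m³

b = 26 ft = 7.925 m
S = Ss × b = 9.4 × 10^-7 m⁻¹ × 7.925 m = 7.449 × 10^-6
ΔV = S × A × Δh = 7.449 × 10^-6 × 8.4 × 10^5 m² × 36 m = 225.3 m³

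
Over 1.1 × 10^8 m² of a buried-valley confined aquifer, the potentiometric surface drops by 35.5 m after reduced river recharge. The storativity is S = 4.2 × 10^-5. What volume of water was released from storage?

ΔV = S × A × Δh = 4.2 × 10^-5 × 1.1 × 10^8 m² × 35.5 m = 1.64 × 10^5 m³

ΔV ≈ 1.64 × 10^5 m³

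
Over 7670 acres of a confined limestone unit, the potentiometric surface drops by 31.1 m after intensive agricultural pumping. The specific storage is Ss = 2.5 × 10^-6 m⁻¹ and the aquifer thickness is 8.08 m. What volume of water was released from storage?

S = Ss × b = 2.5 × 10^-6 m⁻¹ × 8.08 m = 2.02 × 10^-5
A = 7670 acres = 3.104 × 10^7 m²
ΔV = S × A × Δh = 2.02 × 10^-5 × 3.104 × 10^7 m² × 31.1 m = 19500 m³

ΔV ≈ 19500 m³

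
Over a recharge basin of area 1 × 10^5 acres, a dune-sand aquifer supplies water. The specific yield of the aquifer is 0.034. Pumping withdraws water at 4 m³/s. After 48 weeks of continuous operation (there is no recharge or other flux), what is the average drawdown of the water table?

Δh ≈ 8.44 m

A = 1 × 10^5 acres = 4.047 × 10^8 m²
Q = 4 m³/s = 3.456 × 10^5 m³/d
t = 48 weeks = 336 d
ΔV = Q × t = 3.456 × 10^5 m³/d × 336 d = 1.161 × 10^8 m³
Δh = ΔV / (Sy × A) = 1.161 × 10^8 / (0.034 × 4.047 × 10^8) = 8.439 m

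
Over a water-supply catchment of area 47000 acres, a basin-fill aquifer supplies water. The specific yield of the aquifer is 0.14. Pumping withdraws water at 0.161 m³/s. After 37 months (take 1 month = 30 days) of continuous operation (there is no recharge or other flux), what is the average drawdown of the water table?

A = 47000 acres = 1.902 × 10^8 m²
Q = 0.161 m³/s = 13910 m³/d
t = 37 months = 1110 d
ΔV = Q × t = 13910 m³/d × 1110 d = 1.544 × 10^7 m³
Δh = ΔV / (Sy × A) = 1.544 × 10^7 / (0.14 × 1.902 × 10^8) = 0.5799 m

Δh ≈ 0.58 m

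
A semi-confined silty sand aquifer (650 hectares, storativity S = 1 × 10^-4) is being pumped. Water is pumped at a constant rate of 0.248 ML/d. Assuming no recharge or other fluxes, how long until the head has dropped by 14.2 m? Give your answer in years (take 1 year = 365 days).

t ≈ 0.102 years

A = 650 hectares = 6.5 × 10^6 m²
ΔV = S × A × Δh = 1 × 10^-4 × 6.5 × 10^6 × 14.2 = 9230 m³
Q = 0.248 ML/d = 248 m³/d
t = ΔV / Q = 9230 m³ / 248 m³/d = 37.22 d
t = 37.22 d ≈ 0.102 years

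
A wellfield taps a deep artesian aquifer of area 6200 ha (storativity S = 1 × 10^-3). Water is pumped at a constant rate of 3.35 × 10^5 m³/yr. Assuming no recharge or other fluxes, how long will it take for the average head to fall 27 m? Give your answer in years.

t ≈ 5 years

A = 6200 ha = 6.2 × 10^7 m²
ΔV = S × A × Δh = 0.001 × 6.2 × 10^7 × 27 = 1.674 × 10^6 m³
Q = 3.35 × 10^5 m³/yr = 917.8 m³/d
t = ΔV / Q = 1.674 × 10^6 m³ / 917.8 m³/d = 1824 d
t = 1824 d ≈ 4.997 years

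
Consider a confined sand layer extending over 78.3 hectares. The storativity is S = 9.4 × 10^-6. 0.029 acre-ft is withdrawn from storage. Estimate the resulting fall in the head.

Δh ≈ 4.86 m

A = 78.3 hectares = 7.83 × 10^5 m²
ΔV = 0.029 acre-ft = 35.77 m³
Δh = ΔV / (S × A) = 35.77 m³ / (9.4 × 10^-6 × 7.83 × 10^5 m²) = 4.86 m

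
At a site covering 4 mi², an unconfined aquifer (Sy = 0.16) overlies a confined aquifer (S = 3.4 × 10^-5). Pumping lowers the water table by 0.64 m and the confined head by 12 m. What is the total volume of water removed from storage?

ΔV ≈ 1.07 × 10^6 m³

A = 4 mi² = 1.036 × 10^7 m²
Unconfined: ΔV_u = Sy × A × Δh_u = 0.16 × 1.036 × 10^7 × 0.64 = 1.061 × 10^6 m³
Confined: ΔV_c = S × A × Δh_c = 3.4 × 10^-5 × 1.036 × 10^7 × 12 = 4227 m³
Total ΔV = 1.061 × 10^6 + 4227 = 1.065 × 10^6 m³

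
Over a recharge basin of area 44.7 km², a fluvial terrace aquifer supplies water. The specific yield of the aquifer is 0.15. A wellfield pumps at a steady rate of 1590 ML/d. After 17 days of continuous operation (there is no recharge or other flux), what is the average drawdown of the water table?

Δh ≈ 4.03 m

A = 44.7 km² = 4.47 × 10^7 m²
Q = 1590 ML/d = 1.59 × 10^6 m³/d
ΔV = Q × t = 1.59 × 10^6 m³/d × 17 d = 2.703 × 10^7 m³
Δh = ΔV / (Sy × A) = 2.703 × 10^7 / (0.15 × 4.47 × 10^7) = 4.031 m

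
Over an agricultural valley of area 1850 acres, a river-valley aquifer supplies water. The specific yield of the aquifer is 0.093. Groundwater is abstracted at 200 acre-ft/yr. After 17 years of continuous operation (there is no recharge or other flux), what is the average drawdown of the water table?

Δh ≈ 6.02 m

A = 1850 acres = 7.487 × 10^6 m²
Q = 200 acre-ft/yr = 675.9 m³/d
t = 17 years = 6205 d
ΔV = Q × t = 675.9 m³/d × 6205 d = 4.194 × 10^6 m³
Δh = ΔV / (Sy × A) = 4.194 × 10^6 / (0.093 × 7.487 × 10^6) = 6.023 m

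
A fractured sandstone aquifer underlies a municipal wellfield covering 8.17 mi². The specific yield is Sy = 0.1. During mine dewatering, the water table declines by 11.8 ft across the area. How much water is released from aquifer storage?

ΔV ≈ 7.61 × 10^6 m³

A = 8.17 mi² = 2.116 × 10^7 m²
Δh = 11.8 ft = 3.597 m
ΔV = Sy × A × Δh = 0.1 × 2.116 × 10^7 m² × 3.597 m = 7.611 × 10^6 m³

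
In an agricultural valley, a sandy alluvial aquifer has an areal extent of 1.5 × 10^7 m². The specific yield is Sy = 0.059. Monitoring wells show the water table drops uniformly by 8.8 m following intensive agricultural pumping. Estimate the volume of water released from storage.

ΔV ≈ 7.79 × 10^6 m³

ΔV = Sy × A × Δh = 0.059 × 1.5 × 10^7 m² × 8.8 m = 7.788 × 10^6 m³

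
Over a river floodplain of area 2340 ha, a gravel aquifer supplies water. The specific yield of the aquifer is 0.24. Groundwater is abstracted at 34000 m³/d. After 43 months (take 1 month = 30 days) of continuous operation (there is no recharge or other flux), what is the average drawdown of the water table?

Δh ≈ 7.81 m

A = 2340 ha = 2.34 × 10^7 m²
t = 43 months = 1290 d
ΔV = Q × t = 34000 m³/d × 1290 d = 4.386 × 10^7 m³
Δh = ΔV / (Sy × A) = 4.386 × 10^7 / (0.24 × 2.34 × 10^7) = 7.81 m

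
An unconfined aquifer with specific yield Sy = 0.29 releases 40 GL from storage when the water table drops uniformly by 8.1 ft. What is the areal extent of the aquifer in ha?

A ≈ 5590 ha

Δh = 8.1 ft = 2.469 m
ΔV = 40 GL = 4 × 10^7 m³
A = ΔV / (Sy × Δh) = 4 × 10^7 / (0.29 × 2.469) = 5.587 × 10^7 m²
A = 5.587 × 10^7 m² = 5587 ha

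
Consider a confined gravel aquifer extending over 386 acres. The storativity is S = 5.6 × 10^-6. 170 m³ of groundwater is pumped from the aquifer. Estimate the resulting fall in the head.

Δh ≈ 19.4 m

A = 386 acres = 1.562 × 10^6 m²
Δh = ΔV / (S × A) = 170 m³ / (5.6 × 10^-6 × 1.562 × 10^6 m²) = 19.43 m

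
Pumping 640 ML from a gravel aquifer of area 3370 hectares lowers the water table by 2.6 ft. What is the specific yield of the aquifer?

A = 3370 hectares = 3.37 × 10^7 m²
Δh = 2.6 ft = 0.7925 m
ΔV = 640 ML = 6.4 × 10^5 m³
Sy = ΔV / (A × Δh) = 6.4 × 10^5 m³ / (3.37 × 10^7 m² × 0.7925 m) = 0.02396

Sy ≈ 0.024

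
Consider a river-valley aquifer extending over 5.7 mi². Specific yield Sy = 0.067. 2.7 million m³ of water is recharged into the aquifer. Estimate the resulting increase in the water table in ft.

Δh ≈ 8.96 ft

A = 5.7 mi² = 1.476 × 10^7 m²
ΔV = 2.7 million m³ = 2.7 × 10^6 m³
Δh = ΔV / (Sy × A) = 2.7 × 10^6 m³ / (0.067 × 1.476 × 10^7 m²) = 2.73 m
Δh = 2.73 m = 8.956 ft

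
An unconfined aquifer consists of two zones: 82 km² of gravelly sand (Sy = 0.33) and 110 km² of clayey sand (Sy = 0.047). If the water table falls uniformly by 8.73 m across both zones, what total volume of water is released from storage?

A₁ = 82 km² = 8.2 × 10^7 m²; A₂ = 110 km² = 1.1 × 10^8 m²
ΔV₁ = 0.33 × 8.2 × 10^7 × 8.73 = 2.362 × 10^8 m³
ΔV₂ = 0.047 × 1.1 × 10^8 × 8.73 = 4.513 × 10^7 m³
ΔV = ΔV₁ + ΔV₂ = 2.814 × 10^8 m³

ΔV ≈ 2.81 × 10^8 m³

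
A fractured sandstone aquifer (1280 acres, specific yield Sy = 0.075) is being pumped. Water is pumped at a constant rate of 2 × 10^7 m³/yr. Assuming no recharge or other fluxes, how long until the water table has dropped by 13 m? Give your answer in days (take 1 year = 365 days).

t ≈ 92.2 days

A = 1280 acres = 5.18 × 10^6 m²
ΔV = Sy × A × Δh = 0.075 × 5.18 × 10^6 × 13 = 5.05 × 10^6 m³
Q = 2 × 10^7 m³/yr = 54790 m³/d
t = ΔV / Q = 5.05 × 10^6 m³ / 54790 m³/d = 92.17 d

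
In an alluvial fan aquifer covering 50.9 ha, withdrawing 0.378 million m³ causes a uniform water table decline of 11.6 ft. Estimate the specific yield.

A = 50.9 ha = 5.09 × 10^5 m²
Δh = 11.6 ft = 3.536 m
ΔV = 0.378 million m³ = 3.78 × 10^5 m³
Sy = ΔV / (A × Δh) = 3.78 × 10^5 m³ / (5.09 × 10^5 m² × 3.536 m) = 0.21

Sy ≈ 0.21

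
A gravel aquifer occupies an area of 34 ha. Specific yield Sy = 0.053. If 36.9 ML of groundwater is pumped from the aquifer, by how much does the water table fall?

Δh ≈ 2.05 m

A = 34 ha = 3.4 × 10^5 m²
ΔV = 36.9 ML = 36900 m³
Δh = ΔV / (Sy × A) = 36900 m³ / (0.053 × 3.4 × 10^5 m²) = 2.048 m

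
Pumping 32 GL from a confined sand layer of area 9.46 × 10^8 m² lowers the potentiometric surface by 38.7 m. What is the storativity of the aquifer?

ΔV = 32 GL = 3.2 × 10^7 m³
S = ΔV / (A × Δh) = 3.2 × 10^7 m³ / (9.46 × 10^8 m² × 38.7 m) = 8.741 × 10^-4

S ≈ 8.7 × 10^-4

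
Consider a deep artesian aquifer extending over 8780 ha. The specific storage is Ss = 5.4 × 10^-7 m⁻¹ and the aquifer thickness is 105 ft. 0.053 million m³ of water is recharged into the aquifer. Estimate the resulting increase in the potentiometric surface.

Δh ≈ 34.9 m

b = 105 ft = 32 m
S = Ss × b = 5.4 × 10^-7 m⁻¹ × 32 m = 1.728 × 10^-5
A = 8780 ha = 8.78 × 10^7 m²
ΔV = 0.053 million m³ = 53000 m³
Δh = ΔV / (S × A) = 53000 m³ / (1.728 × 10^-5 × 8.78 × 10^7 m²) = 34.93 m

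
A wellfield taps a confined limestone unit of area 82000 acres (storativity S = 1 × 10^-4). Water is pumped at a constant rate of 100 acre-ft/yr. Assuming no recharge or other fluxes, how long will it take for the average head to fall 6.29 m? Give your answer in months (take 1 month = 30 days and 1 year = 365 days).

A = 82000 acres = 3.318 × 10^8 m²
ΔV = S × A × Δh = 1 × 10^-4 × 3.318 × 10^8 × 6.29 = 2.087 × 10^5 m³
Q = 100 acre-ft/yr = 337.9 m³/d
t = ΔV / Q = 2.087 × 10^5 m³ / 337.9 m³/d = 617.6 d
t = 617.6 d ≈ 20.59 months

t ≈ 20.6 months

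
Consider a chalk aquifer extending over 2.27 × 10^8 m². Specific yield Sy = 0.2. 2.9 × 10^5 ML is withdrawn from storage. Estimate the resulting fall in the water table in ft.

Δh ≈ 21 ft

ΔV = 2.9 × 10^5 ML = 2.9 × 10^8 m³
Δh = ΔV / (Sy × A) = 2.9 × 10^8 m³ / (0.2 × 2.27 × 10^8 m²) = 6.388 m
Δh = 6.388 m = 20.96 ft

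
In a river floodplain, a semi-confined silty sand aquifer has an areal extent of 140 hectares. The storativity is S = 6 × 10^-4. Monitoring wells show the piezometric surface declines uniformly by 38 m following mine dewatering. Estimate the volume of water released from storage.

ΔV ≈ 31900 m³

A = 140 hectares = 1.4 × 10^6 m²
ΔV = S × A × Δh = 6 × 10^-4 × 1.4 × 10^6 m² × 38 m = 31920 m³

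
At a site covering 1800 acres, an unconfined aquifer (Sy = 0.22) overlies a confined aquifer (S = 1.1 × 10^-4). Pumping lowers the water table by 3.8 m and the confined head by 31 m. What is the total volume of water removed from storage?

ΔV ≈ 6.11 × 10^6 m³

A = 1800 acres = 7.284 × 10^6 m²
Unconfined: ΔV_u = Sy × A × Δh_u = 0.22 × 7.284 × 10^6 × 3.8 = 6.09 × 10^6 m³
Confined: ΔV_c = S × A × Δh_c = 1.1 × 10^-4 × 7.284 × 10^6 × 31 = 24840 m³
Total ΔV = 6.09 × 10^6 + 24840 = 6.115 × 10^6 m³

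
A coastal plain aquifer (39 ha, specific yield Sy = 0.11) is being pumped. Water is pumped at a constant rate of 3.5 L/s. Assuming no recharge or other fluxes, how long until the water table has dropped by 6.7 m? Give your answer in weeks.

t ≈ 136 weeks

A = 39 ha = 3.9 × 10^5 m²
ΔV = Sy × A × Δh = 0.11 × 3.9 × 10^5 × 6.7 = 2.874 × 10^5 m³
Q = 3.5 L/s = 302.4 m³/d
t = ΔV / Q = 2.874 × 10^5 m³ / 302.4 m³/d = 950.5 d
t = 950.5 d ≈ 135.8 weeks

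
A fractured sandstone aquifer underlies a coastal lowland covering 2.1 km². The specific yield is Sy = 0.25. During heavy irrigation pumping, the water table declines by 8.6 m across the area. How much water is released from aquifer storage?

A = 2.1 km² = 2.1 × 10^6 m²
ΔV = Sy × A × Δh = 0.25 × 2.1 × 10^6 m² × 8.6 m = 4.515 × 10^6 m³

ΔV ≈ 4.51 × 10^6 m³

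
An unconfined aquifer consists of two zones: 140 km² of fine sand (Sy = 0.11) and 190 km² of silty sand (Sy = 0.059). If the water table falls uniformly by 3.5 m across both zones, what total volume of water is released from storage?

A₁ = 140 km² = 1.4 × 10^8 m²; A₂ = 190 km² = 1.9 × 10^8 m²
ΔV₁ = 0.11 × 1.4 × 10^8 × 3.5 = 5.39 × 10^7 m³
ΔV₂ = 0.059 × 1.9 × 10^8 × 3.5 = 3.924 × 10^7 m³
ΔV = ΔV₁ + ΔV₂ = 9.313 × 10^7 m³

ΔV ≈ 9.31 × 10^7 m³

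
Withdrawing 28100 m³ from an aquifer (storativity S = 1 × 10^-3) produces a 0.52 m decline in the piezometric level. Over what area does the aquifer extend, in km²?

A = ΔV / (S × Δh) = 28100 / (0.001 × 0.52) = 5.404 × 10^7 m²
A = 5.404 × 10^7 m² = 54.04 km²

A ≈ 54 km²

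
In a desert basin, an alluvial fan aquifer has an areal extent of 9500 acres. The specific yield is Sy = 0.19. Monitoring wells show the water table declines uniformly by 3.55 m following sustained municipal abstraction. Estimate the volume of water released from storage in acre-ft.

ΔV ≈ 21000 acre-ft

A = 9500 acres = 3.845 × 10^7 m²
ΔV = Sy × A × Δh = 0.19 × 3.845 × 10^7 m² × 3.55 m = 2.593 × 10^7 m³
ΔV = 2.593 × 10^7 m³ = 21020 acre-ft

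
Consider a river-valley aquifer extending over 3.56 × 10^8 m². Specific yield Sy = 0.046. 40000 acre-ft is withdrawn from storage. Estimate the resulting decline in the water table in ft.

Δh ≈ 9.88 ft

ΔV = 40000 acre-ft = 4.934 × 10^7 m³
Δh = ΔV / (Sy × A) = 4.934 × 10^7 m³ / (0.046 × 3.56 × 10^8 m²) = 3.013 m
Δh = 3.013 m = 9.885 ft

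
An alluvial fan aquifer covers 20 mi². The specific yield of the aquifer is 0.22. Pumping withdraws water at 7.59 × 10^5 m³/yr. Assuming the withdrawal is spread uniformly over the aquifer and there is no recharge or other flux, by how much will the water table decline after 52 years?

Δh ≈ 3.46 m

A = 20 mi² = 5.18 × 10^7 m²
Q = 7.59 × 10^5 m³/yr = 2079 m³/d
t = 52 years = 18980 d
ΔV = Q × t = 2079 m³/d × 18980 d = 3.947 × 10^7 m³
Δh = ΔV / (Sy × A) = 3.947 × 10^7 / (0.22 × 5.18 × 10^7) = 3.463 m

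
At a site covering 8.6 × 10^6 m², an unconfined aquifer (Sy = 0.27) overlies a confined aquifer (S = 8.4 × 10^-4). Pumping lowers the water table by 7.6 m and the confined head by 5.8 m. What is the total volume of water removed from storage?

ΔV ≈ 1.77 × 10^7 m³

Unconfined: ΔV_u = Sy × A × Δh_u = 0.27 × 8.6 × 10^6 × 7.6 = 1.765 × 10^7 m³
Confined: ΔV_c = S × A × Δh_c = 8.4 × 10^-4 × 8.6 × 10^6 × 5.8 = 41900 m³
Total ΔV = 1.765 × 10^7 + 41900 = 1.769 × 10^7 m³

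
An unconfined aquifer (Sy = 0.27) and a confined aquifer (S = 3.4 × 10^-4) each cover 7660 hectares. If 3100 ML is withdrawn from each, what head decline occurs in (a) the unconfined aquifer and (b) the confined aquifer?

A = 7660 hectares = 7.66 × 10^7 m²
ΔV = 3100 ML = 3.1 × 10^6 m³
Unconfined: Δh_u = ΔV/(Sy·A) = 3.1 × 10^6/(0.27 × 7.66 × 10^7) = 0.1499 m
Confined: Δh_c = ΔV/(S·A) = 3.1 × 10^6/(3.4 × 10^-4 × 7.66 × 10^7) = 119 m

Δh_u ≈ 0.15 m; Δh_c ≈ 119 m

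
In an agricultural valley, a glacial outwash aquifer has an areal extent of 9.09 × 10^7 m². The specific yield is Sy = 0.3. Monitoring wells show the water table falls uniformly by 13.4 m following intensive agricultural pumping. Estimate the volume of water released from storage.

ΔV ≈ 3.65 × 10^8 m³

ΔV = Sy × A × Δh = 0.3 × 9.09 × 10^7 m² × 13.4 m = 3.654 × 10^8 m³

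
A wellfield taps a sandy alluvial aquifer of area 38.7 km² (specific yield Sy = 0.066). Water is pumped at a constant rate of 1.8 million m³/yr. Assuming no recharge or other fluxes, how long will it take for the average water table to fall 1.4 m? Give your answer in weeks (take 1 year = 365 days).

A = 38.7 km² = 3.87 × 10^7 m²
ΔV = Sy × A × Δh = 0.066 × 3.87 × 10^7 × 1.4 = 3.576 × 10^6 m³
Q = 1.8 million m³/yr = 4932 m³/d
t = ΔV / Q = 3.576 × 10^6 m³ / 4932 m³/d = 725.1 d
t = 725.1 d ≈ 103.6 weeks

t ≈ 104 weeks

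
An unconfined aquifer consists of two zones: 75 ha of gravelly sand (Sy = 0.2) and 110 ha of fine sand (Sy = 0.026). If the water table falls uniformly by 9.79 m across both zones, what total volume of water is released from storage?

A₁ = 75 ha = 7.5 × 10^5 m²; A₂ = 110 ha = 1.1 × 10^6 m²
ΔV₁ = 0.2 × 7.5 × 10^5 × 9.79 = 1.468 × 10^6 m³
ΔV₂ = 0.026 × 1.1 × 10^6 × 9.79 = 2.8 × 10^5 m³
ΔV = ΔV₁ + ΔV₂ = 1.748 × 10^6 m³

ΔV ≈ 1.75 × 10^6 m³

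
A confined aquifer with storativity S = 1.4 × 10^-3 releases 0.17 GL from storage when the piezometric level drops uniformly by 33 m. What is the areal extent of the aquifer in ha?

A ≈ 368 ha

ΔV = 0.17 GL = 1.7 × 10^5 m³
A = ΔV / (S × Δh) = 1.7 × 10^5 / (0.0014 × 33) = 3.68 × 10^6 m²
A = 3.68 × 10^6 m² = 368 ha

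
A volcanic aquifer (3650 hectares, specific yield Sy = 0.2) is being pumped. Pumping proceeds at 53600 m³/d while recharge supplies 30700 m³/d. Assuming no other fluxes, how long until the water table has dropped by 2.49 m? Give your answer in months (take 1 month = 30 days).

A = 3650 hectares = 3.65 × 10^7 m²
ΔV = Sy × A × Δh = 0.2 × 3.65 × 10^7 × 2.49 = 1.818 × 10^7 m³
Net withdrawal = 53600 − 30700 = 22900 m³/d
t = ΔV / Q = 1.818 × 10^7 m³ / 22900 m³/d = 793.8 d
t = 793.8 d ≈ 26.46 months

t ≈ 26.5 months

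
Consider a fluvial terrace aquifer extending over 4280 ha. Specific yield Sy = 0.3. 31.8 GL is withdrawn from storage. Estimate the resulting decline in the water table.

A = 4280 ha = 4.28 × 10^7 m²
ΔV = 31.8 GL = 3.18 × 10^7 m³
Δh = ΔV / (Sy × A) = 3.18 × 10^7 m³ / (0.3 × 4.28 × 10^7 m²) = 2.477 m

Δh ≈ 2.48 m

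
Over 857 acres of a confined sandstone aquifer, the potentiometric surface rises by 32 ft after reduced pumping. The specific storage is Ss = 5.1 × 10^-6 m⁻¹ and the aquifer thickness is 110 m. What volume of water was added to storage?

ΔV ≈ 19000 m³

S = Ss × b = 5.1 × 10^-6 m⁻¹ × 110 m = 5.61 × 10^-4
A = 857 acres = 3.468 × 10^6 m²
Δh = 32 ft = 9.754 m
ΔV = S × A × Δh = 5.61 × 10^-4 × 3.468 × 10^6 m² × 9.754 m = 18980 m³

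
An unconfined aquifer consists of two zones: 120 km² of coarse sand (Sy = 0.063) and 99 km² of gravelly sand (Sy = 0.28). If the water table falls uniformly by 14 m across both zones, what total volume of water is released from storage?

A₁ = 120 km² = 1.2 × 10^8 m²; A₂ = 99 km² = 9.9 × 10^7 m²
ΔV₁ = 0.063 × 1.2 × 10^8 × 14 = 1.058 × 10^8 m³
ΔV₂ = 0.28 × 9.9 × 10^7 × 14 = 3.881 × 10^8 m³
ΔV = ΔV₁ + ΔV₂ = 4.939 × 10^8 m³

ΔV ≈ 4.94 × 10^8 m³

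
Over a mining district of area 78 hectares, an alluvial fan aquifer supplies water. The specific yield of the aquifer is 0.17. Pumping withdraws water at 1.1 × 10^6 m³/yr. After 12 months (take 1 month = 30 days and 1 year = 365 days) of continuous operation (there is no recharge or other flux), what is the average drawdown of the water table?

Δh ≈ 8.18 m

A = 78 hectares = 7.8 × 10^5 m²
Q = 1.1 × 10^6 m³/yr = 3014 m³/d
t = 12 months = 360 d
ΔV = Q × t = 3014 m³/d × 360 d = 1.085 × 10^6 m³
Δh = ΔV / (Sy × A) = 1.085 × 10^6 / (0.17 × 7.8 × 10^5) = 8.182 m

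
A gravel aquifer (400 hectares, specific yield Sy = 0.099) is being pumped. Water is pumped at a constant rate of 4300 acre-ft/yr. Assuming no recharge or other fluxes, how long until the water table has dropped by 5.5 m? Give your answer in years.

A = 400 hectares = 4 × 10^6 m²
ΔV = Sy × A × Δh = 0.099 × 4 × 10^6 × 5.5 = 2.178 × 10^6 m³
Q = 4300 acre-ft/yr = 14530 m³/d
t = ΔV / Q = 2.178 × 10^6 m³ / 14530 m³/d = 149.9 d
t = 149.9 d ≈ 0.4106 years

t ≈ 0.411 years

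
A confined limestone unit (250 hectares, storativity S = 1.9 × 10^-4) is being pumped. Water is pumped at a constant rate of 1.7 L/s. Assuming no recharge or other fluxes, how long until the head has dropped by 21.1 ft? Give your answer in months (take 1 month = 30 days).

t ≈ 0.693 months

A = 250 hectares = 2.5 × 10^6 m²
Δh = 21.1 ft = 6.431 m
ΔV = S × A × Δh = 1.9 × 10^-4 × 2.5 × 10^6 × 6.431 = 3055 m³
Q = 1.7 L/s = 146.9 m³/d
t = ΔV / Q = 3055 m³ / 146.9 m³/d = 20.8 d
t = 20.8 d ≈ 0.6933 months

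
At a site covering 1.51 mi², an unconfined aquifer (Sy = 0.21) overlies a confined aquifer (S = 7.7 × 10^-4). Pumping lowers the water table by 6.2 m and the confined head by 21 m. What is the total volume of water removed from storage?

A = 1.51 mi² = 3.911 × 10^6 m²
Unconfined: ΔV_u = Sy × A × Δh_u = 0.21 × 3.911 × 10^6 × 6.2 = 5.092 × 10^6 m³
Confined: ΔV_c = S × A × Δh_c = 7.7 × 10^-4 × 3.911 × 10^6 × 21 = 63240 m³
Total ΔV = 5.092 × 10^6 + 63240 = 5.155 × 10^6 m³

ΔV ≈ 5.16 × 10^6 m³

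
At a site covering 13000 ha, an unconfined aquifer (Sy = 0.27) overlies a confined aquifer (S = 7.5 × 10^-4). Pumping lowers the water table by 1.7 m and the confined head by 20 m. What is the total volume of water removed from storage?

A = 13000 ha = 1.3 × 10^8 m²
Unconfined: ΔV_u = Sy × A × Δh_u = 0.27 × 1.3 × 10^8 × 1.7 = 5.967 × 10^7 m³
Confined: ΔV_c = S × A × Δh_c = 7.5 × 10^-4 × 1.3 × 10^8 × 20 = 1.95 × 10^6 m³
Total ΔV = 5.967 × 10^7 + 1.95 × 10^6 = 6.162 × 10^7 m³

ΔV ≈ 6.16 × 10^7 m³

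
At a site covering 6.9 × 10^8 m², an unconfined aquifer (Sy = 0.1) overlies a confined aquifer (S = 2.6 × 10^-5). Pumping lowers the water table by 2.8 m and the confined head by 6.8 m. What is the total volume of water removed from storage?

ΔV ≈ 1.93 × 10^8 m³

Unconfined: ΔV_u = Sy × A × Δh_u = 0.1 × 6.9 × 10^8 × 2.8 = 1.932 × 10^8 m³
Confined: ΔV_c = S × A × Δh_c = 2.6 × 10^-5 × 6.9 × 10^8 × 6.8 = 1.22 × 10^5 m³
Total ΔV = 1.932 × 10^8 + 1.22 × 10^5 = 1.933 × 10^8 m³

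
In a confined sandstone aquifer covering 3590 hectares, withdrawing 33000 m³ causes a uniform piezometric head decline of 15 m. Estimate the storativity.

A = 3590 hectares = 3.59 × 10^7 m²
S = ΔV / (A × Δh) = 33000 m³ / (3.59 × 10^7 m² × 15 m) = 6.128 × 10^-5

S ≈ 6.1 × 10^-5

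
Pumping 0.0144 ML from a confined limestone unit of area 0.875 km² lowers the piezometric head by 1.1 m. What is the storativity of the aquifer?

S ≈ 1.5 × 10^-5

A = 0.875 km² = 8.75 × 10^5 m²
ΔV = 0.0144 ML = 14.4 m³
S = ΔV / (A × Δh) = 14.4 m³ / (8.75 × 10^5 m² × 1.1 m) = 1.496 × 10^-5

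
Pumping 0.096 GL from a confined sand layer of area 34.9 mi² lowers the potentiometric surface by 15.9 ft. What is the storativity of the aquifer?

A = 34.9 mi² = 9.039 × 10^7 m²
Δh = 15.9 ft = 4.846 m
ΔV = 0.096 GL = 96000 m³
S = ΔV / (A × Δh) = 96000 m³ / (9.039 × 10^7 m² × 4.846 m) = 2.191 × 10^-4

S ≈ 2.2 × 10^-4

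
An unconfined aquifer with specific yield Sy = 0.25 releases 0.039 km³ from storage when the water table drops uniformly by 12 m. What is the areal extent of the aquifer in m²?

ΔV = 0.039 km³ = 3.9 × 10^7 m³
A = ΔV / (Sy × Δh) = 3.9 × 10^7 / (0.25 × 12) = 1.3 × 10^7 m²

A ≈ 1.3 × 10^7 m²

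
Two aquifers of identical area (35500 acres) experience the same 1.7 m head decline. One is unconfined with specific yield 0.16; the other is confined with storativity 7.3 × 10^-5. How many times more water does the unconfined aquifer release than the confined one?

ΔV_u / ΔV_c ≈ 2190

A = 35500 acres = 1.437 × 10^8 m²
Unconfined: ΔV_u = Sy × A × Δh = 0.16 × 1.437 × 10^8 × 1.7 = 3.908 × 10^7 m³
Confined: ΔV_c = S × A × Δh = 7.3 × 10^-5 × 1.437 × 10^8 × 1.7 = 17830 m³
Ratio = ΔV_u / ΔV_c = Sy / S = 0.16 / 7.3 × 10^-5 = 2192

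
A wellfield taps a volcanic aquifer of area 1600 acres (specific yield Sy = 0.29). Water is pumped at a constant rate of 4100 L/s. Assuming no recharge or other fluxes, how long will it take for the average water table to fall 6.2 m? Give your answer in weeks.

A = 1600 acres = 6.475 × 10^6 m²
ΔV = Sy × A × Δh = 0.29 × 6.475 × 10^6 × 6.2 = 1.164 × 10^7 m³
Q = 4100 L/s = 3.542 × 10^5 m³/d
t = ΔV / Q = 1.164 × 10^7 m³ / 3.542 × 10^5 m³/d = 32.86 d
t = 32.86 d ≈ 4.695 weeks

t ≈ 4.69 weeks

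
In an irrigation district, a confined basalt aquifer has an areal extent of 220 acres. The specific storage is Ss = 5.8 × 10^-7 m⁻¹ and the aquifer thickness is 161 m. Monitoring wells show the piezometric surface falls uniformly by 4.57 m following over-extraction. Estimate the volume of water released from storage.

ΔV ≈ 380 m³

S = Ss × b = 5.8 × 10^-7 m⁻¹ × 161 m = 9.338 × 10^-5
A = 220 acres = 8.903 × 10^5 m²
ΔV = S × A × Δh = 9.338 × 10^-5 × 8.903 × 10^5 m² × 4.57 m = 379.9 m³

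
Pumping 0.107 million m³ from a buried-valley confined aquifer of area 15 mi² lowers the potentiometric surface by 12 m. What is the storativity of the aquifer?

A = 15 mi² = 3.885 × 10^7 m²
ΔV = 0.107 million m³ = 1.07 × 10^5 m³
S = ΔV / (A × Δh) = 1.07 × 10^5 m³ / (3.885 × 10^7 m² × 12 m) = 2.295 × 10^-4

S ≈ 2.3 × 10^-4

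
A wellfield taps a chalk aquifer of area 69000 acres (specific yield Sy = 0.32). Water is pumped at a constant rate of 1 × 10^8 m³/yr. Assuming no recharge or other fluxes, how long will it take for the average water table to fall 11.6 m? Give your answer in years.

t ≈ 10.4 years

A = 69000 acres = 2.792 × 10^8 m²
ΔV = Sy × A × Δh = 0.32 × 2.792 × 10^8 × 11.6 = 1.037 × 10^9 m³
Q = 1 × 10^8 m³/yr = 2.74 × 10^5 m³/d
t = ΔV / Q = 1.037 × 10^9 m³ / 2.74 × 10^5 m³/d = 3783 d
t = 3783 d ≈ 10.37 years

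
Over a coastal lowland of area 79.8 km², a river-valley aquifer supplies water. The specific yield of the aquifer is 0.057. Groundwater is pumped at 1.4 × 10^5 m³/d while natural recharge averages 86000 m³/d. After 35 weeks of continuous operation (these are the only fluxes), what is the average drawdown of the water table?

Δh ≈ 2.91 m

A = 79.8 km² = 7.98 × 10^7 m²
Net abstraction = 1.4 × 10^5 − 86000 = 54000 m³/d
t = 35 weeks = 245 d
ΔV = Q × t = 54000 m³/d × 245 d = 1.323 × 10^7 m³
Δh = ΔV / (Sy × A) = 1.323 × 10^7 / (0.057 × 7.98 × 10^7) = 2.909 m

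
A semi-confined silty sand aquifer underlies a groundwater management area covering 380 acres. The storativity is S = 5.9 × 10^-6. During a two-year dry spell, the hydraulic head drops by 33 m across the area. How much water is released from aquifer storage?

A = 380 acres = 1.538 × 10^6 m²
ΔV = S × A × Δh = 5.9 × 10^-6 × 1.538 × 10^6 m² × 33 m = 299.4 m³

ΔV ≈ 299 m³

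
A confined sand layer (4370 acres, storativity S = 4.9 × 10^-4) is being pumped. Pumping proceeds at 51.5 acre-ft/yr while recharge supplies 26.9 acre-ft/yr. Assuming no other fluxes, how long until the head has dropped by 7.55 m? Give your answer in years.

A = 4370 acres = 1.768 × 10^7 m²
ΔV = S × A × Δh = 4.9 × 10^-4 × 1.768 × 10^7 × 7.55 = 65420 m³
Net withdrawal = 51.5 − 26.9 = 24.6 acre-ft/yr = 83.13 m³/d
t = ΔV / Q = 65420 m³ / 83.13 m³/d = 787 d
t = 787 d ≈ 2.156 years

t ≈ 2.16 years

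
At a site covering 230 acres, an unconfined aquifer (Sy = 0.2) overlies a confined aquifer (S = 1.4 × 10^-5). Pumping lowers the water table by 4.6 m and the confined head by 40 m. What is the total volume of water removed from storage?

ΔV ≈ 8.57 × 10^5 m³

A = 230 acres = 9.308 × 10^5 m²
Unconfined: ΔV_u = Sy × A × Δh_u = 0.2 × 9.308 × 10^5 × 4.6 = 8.563 × 10^5 m³
Confined: ΔV_c = S × A × Δh_c = 1.4 × 10^-5 × 9.308 × 10^5 × 40 = 521.2 m³
Total ΔV = 8.563 × 10^5 + 521.2 = 8.568 × 10^5 m³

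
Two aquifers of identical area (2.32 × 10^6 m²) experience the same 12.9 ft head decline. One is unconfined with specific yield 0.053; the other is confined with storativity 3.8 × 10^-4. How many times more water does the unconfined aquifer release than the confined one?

Δh = 12.9 ft = 3.932 m
Unconfined: ΔV_u = Sy × A × Δh = 0.053 × 2.32 × 10^6 × 3.932 = 4.835 × 10^5 m³
Confined: ΔV_c = S × A × Δh = 3.8 × 10^-4 × 2.32 × 10^6 × 3.932 = 3466 m³
Ratio = ΔV_u / ΔV_c = Sy / S = 0.053 / 3.8 × 10^-4 = 139.5

ΔV_u / ΔV_c ≈ 139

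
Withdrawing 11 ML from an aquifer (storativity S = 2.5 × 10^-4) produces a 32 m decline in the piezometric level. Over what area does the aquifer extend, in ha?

A ≈ 138 ha

ΔV = 11 ML = 11000 m³
A = ΔV / (S × Δh) = 11000 / (2.5 × 10^-4 × 32) = 1.375 × 10^6 m²
A = 1.375 × 10^6 m² = 137.5 ha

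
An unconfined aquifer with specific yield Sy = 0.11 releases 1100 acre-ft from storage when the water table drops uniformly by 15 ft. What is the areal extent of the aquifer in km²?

Δh = 15 ft = 4.572 m
ΔV = 1100 acre-ft = 1.357 × 10^6 m³
A = ΔV / (Sy × Δh) = 1.357 × 10^6 / (0.11 × 4.572) = 2.698 × 10^6 m²
A = 2.698 × 10^6 m² = 2.698 km²

A ≈ 2.7 km²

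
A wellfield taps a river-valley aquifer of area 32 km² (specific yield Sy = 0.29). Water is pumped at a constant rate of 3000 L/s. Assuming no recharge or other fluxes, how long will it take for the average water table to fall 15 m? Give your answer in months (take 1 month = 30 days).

A = 32 km² = 3.2 × 10^7 m²
ΔV = Sy × A × Δh = 0.29 × 3.2 × 10^7 × 15 = 1.392 × 10^8 m³
Q = 3000 L/s = 2.592 × 10^5 m³/d
t = ΔV / Q = 1.392 × 10^8 m³ / 2.592 × 10^5 m³/d = 537 d
t = 537 d ≈ 17.9 months

t ≈ 17.9 months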